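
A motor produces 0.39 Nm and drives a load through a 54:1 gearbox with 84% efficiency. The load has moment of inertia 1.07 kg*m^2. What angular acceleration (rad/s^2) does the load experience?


tau_out = tau_motor * N * eta
= 0.39 * 54 * 0.84 = 17.6904 Nm
alpha = tau_out / I = 17.6904 / 1.07
= 16.5331 rad/s^2


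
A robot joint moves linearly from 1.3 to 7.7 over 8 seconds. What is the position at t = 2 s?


s = t/T = 2/8 = 0.25
p(t) = p0 + (pf-p0)*s
= 1.3 + (7.7 - 1.3) * 0.25
= 2.9


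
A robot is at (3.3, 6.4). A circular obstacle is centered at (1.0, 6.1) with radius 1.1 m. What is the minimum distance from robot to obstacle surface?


center_dist = sqrt((3.3-1.0)^2 + (6.4-6.1)^2)
= sqrt(5.29 + 0.09)
= 2.3195
min_dist = center_dist - radius = 2.3195 - 1.1 = 1.2195 m


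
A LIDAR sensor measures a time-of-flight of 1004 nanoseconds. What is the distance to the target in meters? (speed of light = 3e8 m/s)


tof = 1004 ns = 1.004e-06 s
dist = c * tof / 2
= 3e8 * 1.004e-06 / 2
= 150.6 m


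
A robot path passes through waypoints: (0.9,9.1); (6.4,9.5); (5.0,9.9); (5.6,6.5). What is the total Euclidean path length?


Segment lengths:
  seg1 = sqrt((5.5)^2 + (0.4)^2) = 5.5145
  seg2 = sqrt((-1.4)^2 + (0.4)^2) = 1.456
  seg3 = sqrt((0.6)^2 + (-3.4)^2) = 3.4525
Total = 10.4231


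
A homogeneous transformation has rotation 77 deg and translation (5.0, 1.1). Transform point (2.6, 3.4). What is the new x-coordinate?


x' = cos(theta)*px - sin(theta)*py + tx
= 0.225*2.6 - 0.9744*3.4 + 5.0
= 2.272


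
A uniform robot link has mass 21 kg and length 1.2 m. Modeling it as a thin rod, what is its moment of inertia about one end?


I = (1/3) * m * L^2
= (1/3) * 21 * 1.2^2
= 0.333333 * 21 * 1.44
= 10.08 kg*m^2


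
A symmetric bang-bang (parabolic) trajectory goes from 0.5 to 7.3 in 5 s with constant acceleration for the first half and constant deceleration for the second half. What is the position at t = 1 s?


Symmetric rest-to-rest: each phase covers (pf-p0)/2 in time T/2. 0.5*a*(T/2)^2 = (pf-p0)/2 => a = 4*(pf-p0)/T^2
a = 4*(7.3-0.5)/5^2 = 1.088
t = 1 is in the acceleration phase (t <= T/2).
p = p0 + 0.5*a*t^2 = 0.5 + 0.5*1.088*1^2
= 1.044


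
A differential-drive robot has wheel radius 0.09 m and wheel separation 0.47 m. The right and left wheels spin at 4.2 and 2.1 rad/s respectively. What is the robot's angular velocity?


vR = r*wR = 0.09*4.2 = 0.378 m/s
vL = r*wL = 0.09*2.1 = 0.189 m/s
v = (vR+vL)/2 = 0.2835 m/s
omega = (vR-vL)/L = 0.4021 rad/s
angular velocity = 0.4021 rad/s


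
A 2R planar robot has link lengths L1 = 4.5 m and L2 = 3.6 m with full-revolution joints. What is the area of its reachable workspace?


r_max = L1 + L2 = 8.1 m
r_min = |L1 - L2| = 0.9 m
Area = pi*(r_max^2 - r_min^2)
= pi*(65.61 - 0.81)
= pi * 64.8
= 203.5752 m^2


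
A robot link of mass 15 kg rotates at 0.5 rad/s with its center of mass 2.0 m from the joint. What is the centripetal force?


F = m * omega^2 * r
= 15 * 0.5^2 * 2.0
= 15 * 0.25 * 2.0
= 7.5 N


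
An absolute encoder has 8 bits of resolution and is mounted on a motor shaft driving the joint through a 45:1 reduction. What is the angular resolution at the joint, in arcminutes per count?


counts = 2^8 = 256
effective counts at joint = 256 * 45 = 11520
resolution = 360*60 / 11520
= 1.875 arcmin/count


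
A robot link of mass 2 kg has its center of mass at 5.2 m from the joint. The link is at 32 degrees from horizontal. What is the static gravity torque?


tau = m*g*L*cos(angle)
= 2 * 9.81 * 5.2 * cos(32 deg)
= 2 * 9.81 * 5.2 * 0.848
= 86.5213 Nm


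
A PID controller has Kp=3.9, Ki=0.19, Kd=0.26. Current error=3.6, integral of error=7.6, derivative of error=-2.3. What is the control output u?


u = Kp*e + Ki*int(e) + Kd*de/dt
= 3.9*3.6 + 0.19*7.6 + 0.26*(-2.3)
= 14.04 + 1.444 + -0.598
= 14.886


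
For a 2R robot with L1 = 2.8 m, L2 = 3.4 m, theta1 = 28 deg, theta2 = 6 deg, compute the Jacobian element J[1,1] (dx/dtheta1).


J[1,1] = -L1*sin(t1) - L2*sin(t1+t2)
= -2.8*sin(28) - 3.4*sin(34)
= -3.2158


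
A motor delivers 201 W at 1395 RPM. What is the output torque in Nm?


omega = 1395 * 2*pi/60 = 146.0841 rad/s
tau = P / omega = 201 / 146.0841
= 1.3759 Nm


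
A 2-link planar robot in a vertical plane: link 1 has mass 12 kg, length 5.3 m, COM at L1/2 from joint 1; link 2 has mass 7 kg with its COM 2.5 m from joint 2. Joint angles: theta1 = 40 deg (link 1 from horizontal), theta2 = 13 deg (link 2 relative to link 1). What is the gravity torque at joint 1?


Horizontal distance from joint 1 to link-1 COM:
  x_c1 = (L1/2)*cos(t1) = 2.65 * 0.766 = 2.03 m
Horizontal distance from joint 1 to link-2 COM:
  x_c2 = L1*cos(t1) + Lc2*cos(t1+t2)
       = 5.3*0.766 + 2.5*0.6018 = 5.5646 m
tau1 = m1*g*x_c1 + m2*g*x_c2
     = 12*9.81*2.03 + 7*9.81*5.5646
     = 238.9737 + 382.1192
     = 621.0929 Nm


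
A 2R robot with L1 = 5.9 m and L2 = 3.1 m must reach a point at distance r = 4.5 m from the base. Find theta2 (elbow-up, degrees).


cos(theta2) = (r^2 - L1^2 - L2^2) / (2*L1*L2)
cos(theta2) = (20.25 - 34.81 - 9.61) / 36.58
cos(theta2) = -0.660744
theta2 = 131.3566 degrees


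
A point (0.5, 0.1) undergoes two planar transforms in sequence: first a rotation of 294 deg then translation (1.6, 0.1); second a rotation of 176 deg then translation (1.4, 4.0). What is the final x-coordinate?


After transform 1:
x1 = cos(294)*0.5 - sin(294)*0.1 + 1.6 = 1.8947
y1 = sin(294)*0.5 + cos(294)*0.1 + 0.1 = -0.3161
After transform 2:
x2 = cos(176)*1.8947 - sin(176)*-0.3161 + 1.4
= -0.4681


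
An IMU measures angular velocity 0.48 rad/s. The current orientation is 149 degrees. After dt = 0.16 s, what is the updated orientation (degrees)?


delta_theta = w * dt = 0.48 * 0.16 = 0.0768 rad
= 4.4003 deg
theta_new = 149 + 4.4003 = 153.4003 deg


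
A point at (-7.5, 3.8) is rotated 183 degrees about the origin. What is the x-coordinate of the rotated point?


x' = x*cos(theta) - y*sin(theta)
cos(183 deg) = -0.9986, sin(183 deg) = -0.0523
x' = -7.5 * -0.9986 - 3.8 * -0.0523
= 7.4897 - -0.1989
= 7.6886


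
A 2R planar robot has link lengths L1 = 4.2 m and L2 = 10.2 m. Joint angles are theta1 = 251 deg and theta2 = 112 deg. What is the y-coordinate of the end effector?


Convert angles to radians: theta1 = 4.3808, theta2 = 1.9548
y = L1*sin(theta1) + L2*sin(theta1+theta2)
y = -3.9712 + 0.5338
y = -3.4374


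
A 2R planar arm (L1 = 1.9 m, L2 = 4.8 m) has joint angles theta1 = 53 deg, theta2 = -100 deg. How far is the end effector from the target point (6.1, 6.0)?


End effector via forward kinematics:
x = L1*cos(t1) + L2*cos(t1+t2) = 4.417
y = L1*sin(t1) + L2*sin(t1+t2) = -1.9931
Distance to target:
d = sqrt((6.1 - 4.417)^2 + (6.0 - -1.9931)^2)
= sqrt(2.8324 + 63.8895)
= 8.1683 m


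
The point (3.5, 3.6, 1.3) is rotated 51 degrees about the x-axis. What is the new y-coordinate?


Rotation about x-axis: y' = y*cos(theta) - z*sin(theta)
= 3.6 * 0.6293 - 1.3 * 0.7771
= 1.2553


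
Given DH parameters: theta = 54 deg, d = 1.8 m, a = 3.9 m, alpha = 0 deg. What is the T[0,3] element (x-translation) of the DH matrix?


T[0,3] = a * cos(theta)
= 3.9 * cos(54 deg)
= 3.9 * 0.5878
= 2.2924


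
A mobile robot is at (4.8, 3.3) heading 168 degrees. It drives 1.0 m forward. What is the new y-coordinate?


y_new = y0 + d*sin(theta)
= 3.3 + 1.0*sin(168)
= 3.3 + 0.2079
= 3.5079


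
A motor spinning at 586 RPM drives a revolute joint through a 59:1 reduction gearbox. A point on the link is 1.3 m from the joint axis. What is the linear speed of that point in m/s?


omega_motor = 586 * 2*pi/60 = 61.3658 rad/s
omega_joint = omega_motor / 59 = 1.0401 rad/s
v = omega_joint * r = 1.0401 * 1.3
= 1.3521 m/s


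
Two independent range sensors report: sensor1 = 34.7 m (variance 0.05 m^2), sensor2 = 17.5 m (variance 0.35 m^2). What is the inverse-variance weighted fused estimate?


w1 = (1/var1) / (1/var1 + 1/var2)
   = 20.0 / (20.0 + 2.8571) = 0.875
w2 = 1 - w1 = 0.125
fused = w1*s1 + w2*s2 = 30.3625 + 2.1875
= 32.55 m


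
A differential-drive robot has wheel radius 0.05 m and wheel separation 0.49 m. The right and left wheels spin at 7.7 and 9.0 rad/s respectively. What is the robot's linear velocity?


vR = r*wR = 0.05*7.7 = 0.385 m/s
vL = r*wL = 0.05*9.0 = 0.45 m/s
v = (vR+vL)/2 = 0.4175 m/s
omega = (vR-vL)/L = -0.1327 rad/s
linear velocity = 0.4175 m/s


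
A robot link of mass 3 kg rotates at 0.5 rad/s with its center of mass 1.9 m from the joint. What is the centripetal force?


F = m * omega^2 * r
= 3 * 0.5^2 * 1.9
= 3 * 0.25 * 1.9
= 1.425 N


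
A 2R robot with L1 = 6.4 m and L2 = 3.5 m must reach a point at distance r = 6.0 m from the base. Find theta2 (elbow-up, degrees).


cos(theta2) = (r^2 - L1^2 - L2^2) / (2*L1*L2)
cos(theta2) = (36.0 - 40.96 - 12.25) / 44.8
cos(theta2) = -0.384152
theta2 = 112.5911 degrees


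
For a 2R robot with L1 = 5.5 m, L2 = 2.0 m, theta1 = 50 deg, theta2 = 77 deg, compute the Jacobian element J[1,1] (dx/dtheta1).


J[1,1] = -L1*sin(t1) - L2*sin(t1+t2)
= -5.5*sin(50) - 2.0*sin(127)
= -5.8105


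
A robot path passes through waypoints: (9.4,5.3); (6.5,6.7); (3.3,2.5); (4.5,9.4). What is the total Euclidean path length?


Segment lengths:
  seg1 = sqrt((-2.9)^2 + (1.4)^2) = 3.2202
  seg2 = sqrt((-3.2)^2 + (-4.2)^2) = 5.2802
  seg3 = sqrt((1.2)^2 + (6.9)^2) = 7.0036
Total = 15.504


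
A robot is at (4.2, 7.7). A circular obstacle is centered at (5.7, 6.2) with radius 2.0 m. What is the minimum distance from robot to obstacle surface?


center_dist = sqrt((4.2-5.7)^2 + (7.7-6.2)^2)
= sqrt(2.25 + 2.25)
= 2.1213
min_dist = center_dist - radius = 2.1213 - 2.0 = 0.1213 m


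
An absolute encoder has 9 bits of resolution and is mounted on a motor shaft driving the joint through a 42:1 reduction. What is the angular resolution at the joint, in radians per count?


counts = 2^9 = 512
effective counts at joint = 512 * 42 = 21504
resolution = 2*pi / 21504
= 2.9219e-04 rad/count


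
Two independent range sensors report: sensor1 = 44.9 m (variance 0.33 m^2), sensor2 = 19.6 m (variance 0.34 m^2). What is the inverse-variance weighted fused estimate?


w1 = (1/var1) / (1/var1 + 1/var2)
   = 3.0303 / (3.0303 + 2.9412) = 0.5075
w2 = 1 - w1 = 0.4925
fused = w1*s1 + w2*s2 = 22.7851 + 9.6537
= 32.4388 m


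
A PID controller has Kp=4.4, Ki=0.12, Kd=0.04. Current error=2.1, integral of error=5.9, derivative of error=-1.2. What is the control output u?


u = Kp*e + Ki*int(e) + Kd*de/dt
= 4.4*2.1 + 0.12*5.9 + 0.04*(-1.2)
= 9.24 + 0.708 + -0.048
= 9.9


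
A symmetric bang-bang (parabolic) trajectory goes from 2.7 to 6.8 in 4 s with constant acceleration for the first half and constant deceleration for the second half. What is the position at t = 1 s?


Symmetric rest-to-rest: each phase covers (pf-p0)/2 in time T/2. 0.5*a*(T/2)^2 = (pf-p0)/2 => a = 4*(pf-p0)/T^2
a = 4*(6.8-2.7)/4^2 = 1.025
t = 1 is in the acceleration phase (t <= T/2).
p = p0 + 0.5*a*t^2 = 2.7 + 0.5*1.025*1^2
= 3.2125


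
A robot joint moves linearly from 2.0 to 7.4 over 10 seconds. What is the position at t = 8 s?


s = t/T = 8/10 = 0.8
p(t) = p0 + (pf-p0)*s
= 2.0 + (7.4 - 2.0) * 0.8
= 6.32


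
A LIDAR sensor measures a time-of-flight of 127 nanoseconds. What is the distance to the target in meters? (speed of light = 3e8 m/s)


tof = 127 ns = 1.27e-07 s
dist = c * tof / 2
= 3e8 * 1.27e-07 / 2
= 19.05 m


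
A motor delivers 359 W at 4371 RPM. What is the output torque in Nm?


omega = 4371 * 2*pi/60 = 457.73 rad/s
tau = P / omega = 359 / 457.73
= 0.7843 Nm


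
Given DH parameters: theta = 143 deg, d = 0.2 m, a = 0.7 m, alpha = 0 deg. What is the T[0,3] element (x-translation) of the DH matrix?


T[0,3] = a * cos(theta)
= 0.7 * cos(143 deg)
= 0.7 * -0.7986
= -0.559


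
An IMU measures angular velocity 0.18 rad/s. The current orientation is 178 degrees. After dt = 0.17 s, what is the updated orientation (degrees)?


delta_theta = w * dt = 0.18 * 0.17 = 0.0306 rad
= 1.7533 deg
theta_new = 178 + 1.7533 = 179.7533 deg


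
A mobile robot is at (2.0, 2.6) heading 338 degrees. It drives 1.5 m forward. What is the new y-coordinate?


y_new = y0 + d*sin(theta)
= 2.6 + 1.5*sin(338)
= 2.6 + -0.5619
= 2.0381


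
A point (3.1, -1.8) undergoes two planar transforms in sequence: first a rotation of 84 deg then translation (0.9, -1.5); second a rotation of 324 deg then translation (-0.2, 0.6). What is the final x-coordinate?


After transform 1:
x1 = cos(84)*3.1 - sin(84)*-1.8 + 0.9 = 3.0142
y1 = sin(84)*3.1 + cos(84)*-1.8 + -1.5 = 1.3949
After transform 2:
x2 = cos(324)*3.0142 - sin(324)*1.3949 + -0.2
= 3.0584


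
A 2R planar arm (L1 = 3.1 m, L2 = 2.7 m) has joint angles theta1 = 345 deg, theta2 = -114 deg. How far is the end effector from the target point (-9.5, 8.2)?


End effector via forward kinematics:
x = L1*cos(t1) + L2*cos(t1+t2) = 1.2952
y = L1*sin(t1) + L2*sin(t1+t2) = -2.9006
Distance to target:
d = sqrt((-9.5 - 1.2952)^2 + (8.2 - -2.9006)^2)
= sqrt(116.5365 + 123.2241)
= 15.4842 m


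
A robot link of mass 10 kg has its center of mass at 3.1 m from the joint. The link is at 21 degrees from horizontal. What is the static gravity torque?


tau = m*g*L*cos(angle)
= 10 * 9.81 * 3.1 * cos(21 deg)
= 10 * 9.81 * 3.1 * 0.9336
= 283.9111 Nm


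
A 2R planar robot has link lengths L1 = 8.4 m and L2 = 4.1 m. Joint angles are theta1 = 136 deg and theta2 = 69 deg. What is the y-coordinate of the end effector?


Convert angles to radians: theta1 = 2.3736, theta2 = 1.2043
y = L1*sin(theta1) + L2*sin(theta1+theta2)
y = 5.8351 + -1.7327
y = 4.1024


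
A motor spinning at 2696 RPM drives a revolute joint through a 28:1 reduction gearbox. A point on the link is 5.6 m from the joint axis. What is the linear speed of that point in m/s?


omega_motor = 2696 * 2*pi/60 = 282.3245 rad/s
omega_joint = omega_motor / 28 = 10.083 rad/s
v = omega_joint * r = 10.083 * 5.6
= 56.4649 m/s


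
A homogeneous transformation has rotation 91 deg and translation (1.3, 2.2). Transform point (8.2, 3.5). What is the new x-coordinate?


x' = cos(theta)*px - sin(theta)*py + tx
= -0.0175*8.2 - 0.9998*3.5 + 1.3
= -2.3426


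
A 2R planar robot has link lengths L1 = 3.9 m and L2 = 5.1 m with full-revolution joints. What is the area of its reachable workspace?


r_max = L1 + L2 = 9.0 m
r_min = |L1 - L2| = 1.2 m
Area = pi*(r_max^2 - r_min^2)
= pi*(81.0 - 1.44)
= pi * 79.56
= 249.9451 m^2


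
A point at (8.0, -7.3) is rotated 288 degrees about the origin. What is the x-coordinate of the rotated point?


x' = x*cos(theta) - y*sin(theta)
cos(288 deg) = 0.309, sin(288 deg) = -0.9511
x' = 8.0 * 0.309 - -7.3 * -0.9511
= 2.4721 - 6.9427
= -4.4706


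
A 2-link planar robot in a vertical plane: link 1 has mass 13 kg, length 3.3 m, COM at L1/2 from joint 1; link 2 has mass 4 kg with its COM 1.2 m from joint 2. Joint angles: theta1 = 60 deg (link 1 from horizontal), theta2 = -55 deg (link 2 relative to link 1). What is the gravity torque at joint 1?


Horizontal distance from joint 1 to link-1 COM:
  x_c1 = (L1/2)*cos(t1) = 1.65 * 0.5 = 0.825 m
Horizontal distance from joint 1 to link-2 COM:
  x_c2 = L1*cos(t1) + Lc2*cos(t1+t2)
       = 3.3*0.5 + 1.2*0.9962 = 2.8454 m
tau1 = m1*g*x_c1 + m2*g*x_c2
     = 13*9.81*0.825 + 4*9.81*2.8454
     = 105.2123 + 111.6548
     = 216.8671 Nm


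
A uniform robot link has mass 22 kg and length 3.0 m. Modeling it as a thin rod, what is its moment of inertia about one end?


I = (1/3) * m * L^2
= (1/3) * 22 * 3.0^2
= 0.333333 * 22 * 9.0
= 66.0 kg*m^2


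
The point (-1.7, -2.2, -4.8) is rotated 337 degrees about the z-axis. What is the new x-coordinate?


Rotation about z-axis: x' = x*cos(theta) - y*sin(theta)
= -1.7 * 0.9205 - -2.2 * -0.3907
= -2.4245


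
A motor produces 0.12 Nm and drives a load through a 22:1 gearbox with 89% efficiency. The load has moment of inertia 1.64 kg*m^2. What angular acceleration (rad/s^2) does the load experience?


tau_out = tau_motor * N * eta
= 0.12 * 22 * 0.89 = 2.3496 Nm
alpha = tau_out / I = 2.3496 / 1.64
= 1.4327 rad/s^2


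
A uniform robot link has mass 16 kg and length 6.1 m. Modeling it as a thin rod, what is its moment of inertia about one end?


I = (1/3) * m * L^2
= (1/3) * 16 * 6.1^2
= 0.333333 * 16 * 37.21
= 198.4533 kg*m^2


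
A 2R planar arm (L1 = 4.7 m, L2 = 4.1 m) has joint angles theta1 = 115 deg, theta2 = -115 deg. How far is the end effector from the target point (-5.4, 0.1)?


End effector via forward kinematics:
x = L1*cos(t1) + L2*cos(t1+t2) = 2.1137
y = L1*sin(t1) + L2*sin(t1+t2) = 4.2596
Distance to target:
d = sqrt((-5.4 - 2.1137)^2 + (0.1 - 4.2596)^2)
= sqrt(56.4556 + 17.3027)
= 8.5883 m


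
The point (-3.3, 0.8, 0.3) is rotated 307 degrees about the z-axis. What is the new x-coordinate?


Rotation about z-axis: x' = x*cos(theta) - y*sin(theta)
= -3.3 * 0.6018 - 0.8 * -0.7986
= -1.3471


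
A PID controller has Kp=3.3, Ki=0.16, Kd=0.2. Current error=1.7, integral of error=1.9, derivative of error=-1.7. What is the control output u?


u = Kp*e + Ki*int(e) + Kd*de/dt
= 3.3*1.7 + 0.16*1.9 + 0.2*(-1.7)
= 5.61 + 0.304 + -0.34
= 5.574


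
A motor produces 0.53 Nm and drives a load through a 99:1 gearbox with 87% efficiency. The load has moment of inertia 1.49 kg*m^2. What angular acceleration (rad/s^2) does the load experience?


tau_out = tau_motor * N * eta
= 0.53 * 99 * 0.87 = 45.6489 Nm
alpha = tau_out / I = 45.6489 / 1.49
= 30.6368 rad/s^2


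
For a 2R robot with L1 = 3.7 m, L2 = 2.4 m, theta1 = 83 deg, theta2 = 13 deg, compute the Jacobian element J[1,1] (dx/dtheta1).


J[1,1] = -L1*sin(t1) - L2*sin(t1+t2)
= -3.7*sin(83) - 2.4*sin(96)
= -6.0593


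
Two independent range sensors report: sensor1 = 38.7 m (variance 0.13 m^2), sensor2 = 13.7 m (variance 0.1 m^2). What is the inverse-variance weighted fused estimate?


w1 = (1/var1) / (1/var1 + 1/var2)
   = 7.6923 / (7.6923 + 10.0) = 0.4348
w2 = 1 - w1 = 0.5652
fused = w1*s1 + w2*s2 = 16.8261 + 7.7435
= 24.5696 m


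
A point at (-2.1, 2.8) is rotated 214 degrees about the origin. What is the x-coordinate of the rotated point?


x' = x*cos(theta) - y*sin(theta)
cos(214 deg) = -0.829, sin(214 deg) = -0.5592
x' = -2.1 * -0.829 - 2.8 * -0.5592
= 1.741 - -1.5657
= 3.3067


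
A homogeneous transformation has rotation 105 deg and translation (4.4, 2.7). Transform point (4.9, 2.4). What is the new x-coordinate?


x' = cos(theta)*px - sin(theta)*py + tx
= -0.2588*4.9 - 0.9659*2.4 + 4.4
= 0.8136


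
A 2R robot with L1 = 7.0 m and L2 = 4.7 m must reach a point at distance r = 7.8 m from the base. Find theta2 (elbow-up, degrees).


cos(theta2) = (r^2 - L1^2 - L2^2) / (2*L1*L2)
cos(theta2) = (60.84 - 49.0 - 22.09) / 65.8
cos(theta2) = -0.155775
theta2 = 98.9618 degrees


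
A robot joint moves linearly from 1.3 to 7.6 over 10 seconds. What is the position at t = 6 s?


s = t/T = 6/10 = 0.6
p(t) = p0 + (pf-p0)*s
= 1.3 + (7.6 - 1.3) * 0.6
= 5.08


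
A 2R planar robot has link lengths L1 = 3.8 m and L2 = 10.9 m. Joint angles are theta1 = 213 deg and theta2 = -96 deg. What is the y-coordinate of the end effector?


Convert angles to radians: theta1 = 3.7176, theta2 = -1.6755
y = L1*sin(theta1) + L2*sin(theta1+theta2)
y = -2.0696 + 9.712
y = 7.6423


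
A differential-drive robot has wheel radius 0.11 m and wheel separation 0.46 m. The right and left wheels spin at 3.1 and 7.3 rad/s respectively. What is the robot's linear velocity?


vR = r*wR = 0.11*3.1 = 0.341 m/s
vL = r*wL = 0.11*7.3 = 0.803 m/s
v = (vR+vL)/2 = 0.572 m/s
omega = (vR-vL)/L = -1.0043 rad/s
linear velocity = 0.572 m/s


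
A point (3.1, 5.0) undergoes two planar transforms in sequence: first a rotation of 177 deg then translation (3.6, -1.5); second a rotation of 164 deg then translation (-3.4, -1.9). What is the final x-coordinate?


After transform 1:
x1 = cos(177)*3.1 - sin(177)*5.0 + 3.6 = 0.2426
y1 = sin(177)*3.1 + cos(177)*5.0 + -1.5 = -6.3309
After transform 2:
x2 = cos(164)*0.2426 - sin(164)*-6.3309 + -3.4
= -1.8881


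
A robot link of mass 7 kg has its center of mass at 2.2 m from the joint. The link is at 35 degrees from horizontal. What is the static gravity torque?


tau = m*g*L*cos(angle)
= 7 * 9.81 * 2.2 * cos(35 deg)
= 7 * 9.81 * 2.2 * 0.8192
= 123.7526 Nm


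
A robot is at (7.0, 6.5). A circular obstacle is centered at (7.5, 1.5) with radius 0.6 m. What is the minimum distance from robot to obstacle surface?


center_dist = sqrt((7.0-7.5)^2 + (6.5-1.5)^2)
= sqrt(0.25 + 25.0)
= 5.0249
min_dist = center_dist - radius = 5.0249 - 0.6 = 4.4249 m


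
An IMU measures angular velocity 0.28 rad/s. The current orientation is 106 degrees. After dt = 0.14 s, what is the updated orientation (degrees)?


delta_theta = w * dt = 0.28 * 0.14 = 0.0392 rad
= 2.246 deg
theta_new = 106 + 2.246 = 108.246 deg


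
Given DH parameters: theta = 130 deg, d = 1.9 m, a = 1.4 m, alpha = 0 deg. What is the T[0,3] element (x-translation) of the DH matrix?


T[0,3] = a * cos(theta)
= 1.4 * cos(130 deg)
= 1.4 * -0.6428
= -0.8999


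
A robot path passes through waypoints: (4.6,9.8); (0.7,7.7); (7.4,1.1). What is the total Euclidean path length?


Segment lengths:
  seg1 = sqrt((-3.9)^2 + (-2.1)^2) = 4.4294
  seg2 = sqrt((6.7)^2 + (-6.6)^2) = 9.4048
Total = 13.8342


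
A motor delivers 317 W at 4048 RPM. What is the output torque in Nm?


omega = 4048 * 2*pi/60 = 423.9056 rad/s
tau = P / omega = 317 / 423.9056
= 0.7478 Nm


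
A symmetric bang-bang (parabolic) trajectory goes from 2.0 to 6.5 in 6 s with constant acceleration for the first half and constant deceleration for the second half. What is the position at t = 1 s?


Symmetric rest-to-rest: each phase covers (pf-p0)/2 in time T/2. 0.5*a*(T/2)^2 = (pf-p0)/2 => a = 4*(pf-p0)/T^2
a = 4*(6.5-2.0)/6^2 = 0.5
t = 1 is in the acceleration phase (t <= T/2).
p = p0 + 0.5*a*t^2 = 2.0 + 0.5*0.5*1^2
= 2.25


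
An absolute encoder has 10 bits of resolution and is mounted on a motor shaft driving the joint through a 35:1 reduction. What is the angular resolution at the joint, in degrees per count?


counts = 2^10 = 1024
effective counts at joint = 1024 * 35 = 35840
resolution = 360 / 35840
= 0.01 deg/count


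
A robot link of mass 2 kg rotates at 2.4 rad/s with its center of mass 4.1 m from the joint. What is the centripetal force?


F = m * omega^2 * r
= 2 * 2.4^2 * 4.1
= 2 * 5.76 * 4.1
= 47.232 N


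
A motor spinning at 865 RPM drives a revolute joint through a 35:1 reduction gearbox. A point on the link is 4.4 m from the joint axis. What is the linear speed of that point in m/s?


omega_motor = 865 * 2*pi/60 = 90.5826 rad/s
omega_joint = omega_motor / 35 = 2.5881 rad/s
v = omega_joint * r = 2.5881 * 4.4
= 11.3875 m/s


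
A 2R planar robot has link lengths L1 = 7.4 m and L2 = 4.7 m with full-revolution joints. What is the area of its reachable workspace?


r_max = L1 + L2 = 12.1 m
r_min = |L1 - L2| = 2.7 m
Area = pi*(r_max^2 - r_min^2)
= pi*(146.41 - 7.29)
= pi * 139.12
= 437.0584 m^2


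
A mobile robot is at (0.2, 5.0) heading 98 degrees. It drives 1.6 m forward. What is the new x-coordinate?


x_new = x0 + d*cos(theta)
= 0.2 + 1.6*cos(98)
= 0.2 + -0.2227
= -0.0227


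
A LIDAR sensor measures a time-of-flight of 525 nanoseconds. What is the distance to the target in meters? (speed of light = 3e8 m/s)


tof = 525 ns = 5.25e-07 s
dist = c * tof / 2
= 3e8 * 5.25e-07 / 2
= 78.75 m


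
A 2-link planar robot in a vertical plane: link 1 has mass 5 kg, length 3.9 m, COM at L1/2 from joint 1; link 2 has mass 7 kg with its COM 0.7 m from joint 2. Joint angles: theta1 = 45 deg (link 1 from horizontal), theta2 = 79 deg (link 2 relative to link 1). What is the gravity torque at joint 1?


Horizontal distance from joint 1 to link-1 COM:
  x_c1 = (L1/2)*cos(t1) = 1.95 * 0.7071 = 1.3789 m
Horizontal distance from joint 1 to link-2 COM:
  x_c2 = L1*cos(t1) + Lc2*cos(t1+t2)
       = 3.9*0.7071 + 0.7*-0.5592 = 2.3663 m
tau1 = m1*g*x_c1 + m2*g*x_c2
     = 5*9.81*1.3789 + 7*9.81*2.3663
     = 67.633 + 162.4925
     = 230.1255 Nm


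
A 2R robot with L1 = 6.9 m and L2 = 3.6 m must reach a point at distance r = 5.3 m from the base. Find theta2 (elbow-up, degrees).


cos(theta2) = (r^2 - L1^2 - L2^2) / (2*L1*L2)
cos(theta2) = (28.09 - 47.61 - 12.96) / 49.68
cos(theta2) = -0.653784
theta2 = 130.8275 degrees


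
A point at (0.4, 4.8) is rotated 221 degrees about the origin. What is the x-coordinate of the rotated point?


x' = x*cos(theta) - y*sin(theta)
cos(221 deg) = -0.7547, sin(221 deg) = -0.6561
x' = 0.4 * -0.7547 - 4.8 * -0.6561
= -0.3019 - -3.1491
= 2.8472


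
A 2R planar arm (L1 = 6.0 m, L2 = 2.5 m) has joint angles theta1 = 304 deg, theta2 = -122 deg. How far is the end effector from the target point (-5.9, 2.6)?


End effector via forward kinematics:
x = L1*cos(t1) + L2*cos(t1+t2) = 0.8567
y = L1*sin(t1) + L2*sin(t1+t2) = -5.0615
Distance to target:
d = sqrt((-5.9 - 0.8567)^2 + (2.6 - -5.0615)^2)
= sqrt(45.6527 + 58.6982)
= 10.2152 m


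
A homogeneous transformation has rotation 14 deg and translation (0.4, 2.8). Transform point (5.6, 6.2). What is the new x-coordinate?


x' = cos(theta)*px - sin(theta)*py + tx
= 0.9703*5.6 - 0.2419*6.2 + 0.4
= 4.3337


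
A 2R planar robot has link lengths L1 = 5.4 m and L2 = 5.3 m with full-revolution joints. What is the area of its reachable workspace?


r_max = L1 + L2 = 10.7 m
r_min = |L1 - L2| = 0.1 m
Area = pi*(r_max^2 - r_min^2)
= pi*(114.49 - 0.01)
= pi * 114.48
= 359.6495 m^2


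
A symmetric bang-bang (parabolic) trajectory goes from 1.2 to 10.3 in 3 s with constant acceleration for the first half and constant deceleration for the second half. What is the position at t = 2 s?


Symmetric rest-to-rest: each phase covers (pf-p0)/2 in time T/2. 0.5*a*(T/2)^2 = (pf-p0)/2 => a = 4*(pf-p0)/T^2
a = 4*(10.3-1.2)/3^2 = 4.0444
t = 2 is in the deceleration phase (t > T/2).
p = pf - 0.5*a*(T-t)^2 = 10.3 - 0.5*4.0444*1^2
= 8.2778


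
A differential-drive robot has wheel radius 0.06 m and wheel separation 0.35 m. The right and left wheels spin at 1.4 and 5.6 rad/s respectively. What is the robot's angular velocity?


vR = r*wR = 0.06*1.4 = 0.084 m/s
vL = r*wL = 0.06*5.6 = 0.336 m/s
v = (vR+vL)/2 = 0.21 m/s
omega = (vR-vL)/L = -0.72 rad/s
angular velocity = -0.72 rad/s


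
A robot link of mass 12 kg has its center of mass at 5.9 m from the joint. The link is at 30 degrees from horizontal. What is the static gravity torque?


tau = m*g*L*cos(angle)
= 12 * 9.81 * 5.9 * cos(30 deg)
= 12 * 9.81 * 5.9 * 0.866
= 601.4962 Nm


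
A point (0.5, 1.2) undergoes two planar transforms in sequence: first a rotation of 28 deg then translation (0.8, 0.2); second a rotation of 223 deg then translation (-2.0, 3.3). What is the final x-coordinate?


After transform 1:
x1 = cos(28)*0.5 - sin(28)*1.2 + 0.8 = 0.6781
y1 = sin(28)*0.5 + cos(28)*1.2 + 0.2 = 1.4943
After transform 2:
x2 = cos(223)*0.6781 - sin(223)*1.4943 + -2.0
= -1.4768


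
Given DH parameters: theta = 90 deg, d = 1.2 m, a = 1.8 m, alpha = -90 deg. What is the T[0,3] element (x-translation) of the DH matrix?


T[0,3] = a * cos(theta)
= 1.8 * cos(90 deg)
= 1.8 * 0.0
= 0.0


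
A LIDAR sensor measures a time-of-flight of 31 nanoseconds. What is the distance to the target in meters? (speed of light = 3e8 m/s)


tof = 31 ns = 3.1e-08 s
dist = c * tof / 2
= 3e8 * 3.1e-08 / 2
= 4.65 m


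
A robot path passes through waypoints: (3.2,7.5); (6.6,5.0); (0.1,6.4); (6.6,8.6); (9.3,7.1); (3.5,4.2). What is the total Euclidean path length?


Segment lengths:
  seg1 = sqrt((3.4)^2 + (-2.5)^2) = 4.2202
  seg2 = sqrt((-6.5)^2 + (1.4)^2) = 6.6491
  seg3 = sqrt((6.5)^2 + (2.2)^2) = 6.8622
  seg4 = sqrt((2.7)^2 + (-1.5)^2) = 3.0887
  seg5 = sqrt((-5.8)^2 + (-2.9)^2) = 6.4846
Total = 27.3048


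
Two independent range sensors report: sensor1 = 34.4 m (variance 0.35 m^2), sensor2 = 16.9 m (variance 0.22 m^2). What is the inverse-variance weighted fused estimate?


w1 = (1/var1) / (1/var1 + 1/var2)
   = 2.8571 / (2.8571 + 4.5455) = 0.386
w2 = 1 - w1 = 0.614
fused = w1*s1 + w2*s2 = 13.2772 + 10.3772
= 23.6544 m


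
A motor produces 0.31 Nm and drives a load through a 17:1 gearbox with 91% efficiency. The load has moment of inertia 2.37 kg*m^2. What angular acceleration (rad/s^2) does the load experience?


tau_out = tau_motor * N * eta
= 0.31 * 17 * 0.91 = 4.7957 Nm
alpha = tau_out / I = 4.7957 / 2.37
= 2.0235 rad/s^2


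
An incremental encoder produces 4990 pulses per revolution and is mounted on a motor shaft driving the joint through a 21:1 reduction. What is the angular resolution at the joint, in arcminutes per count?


counts per rev = 4990
effective counts at joint = 4990 * 21 = 104790
resolution = 360*60 / 104790
= 0.2061 arcmin/count


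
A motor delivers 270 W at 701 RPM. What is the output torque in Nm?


omega = 701 * 2*pi/60 = 73.4085 rad/s
tau = P / omega = 270 / 73.4085
= 3.678 Nm


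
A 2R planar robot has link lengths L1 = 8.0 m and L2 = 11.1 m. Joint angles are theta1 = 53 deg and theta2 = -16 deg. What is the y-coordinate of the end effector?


Convert angles to radians: theta1 = 0.925, theta2 = -0.2793
y = L1*sin(theta1) + L2*sin(theta1+theta2)
y = 6.3891 + 6.6801
y = 13.0692


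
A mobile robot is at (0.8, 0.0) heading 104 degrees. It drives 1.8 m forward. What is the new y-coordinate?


y_new = y0 + d*sin(theta)
= 0.0 + 1.8*sin(104)
= 0.0 + 1.7465
= 1.7465


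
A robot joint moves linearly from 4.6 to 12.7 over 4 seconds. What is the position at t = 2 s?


s = t/T = 2/4 = 0.5
p(t) = p0 + (pf-p0)*s
= 4.6 + (12.7 - 4.6) * 0.5
= 8.65


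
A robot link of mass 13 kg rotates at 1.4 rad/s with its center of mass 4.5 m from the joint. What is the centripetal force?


F = m * omega^2 * r
= 13 * 1.4^2 * 4.5
= 13 * 1.96 * 4.5
= 114.66 N


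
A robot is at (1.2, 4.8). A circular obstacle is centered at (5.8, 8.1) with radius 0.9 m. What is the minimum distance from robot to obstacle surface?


center_dist = sqrt((1.2-5.8)^2 + (4.8-8.1)^2)
= sqrt(21.16 + 10.89)
= 5.6613
min_dist = center_dist - radius = 5.6613 - 0.9 = 4.7613 m


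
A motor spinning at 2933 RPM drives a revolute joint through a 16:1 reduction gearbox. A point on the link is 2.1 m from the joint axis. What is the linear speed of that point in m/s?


omega_motor = 2933 * 2*pi/60 = 307.143 rad/s
omega_joint = omega_motor / 16 = 19.1964 rad/s
v = omega_joint * r = 19.1964 * 2.1
= 40.3125 m/s


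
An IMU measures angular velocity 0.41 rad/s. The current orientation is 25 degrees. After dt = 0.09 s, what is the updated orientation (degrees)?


delta_theta = w * dt = 0.41 * 0.09 = 0.0369 rad
= 2.1142 deg
theta_new = 25 + 2.1142 = 27.1142 deg


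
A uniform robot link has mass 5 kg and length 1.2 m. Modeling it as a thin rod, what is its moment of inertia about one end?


I = (1/3) * m * L^2
= (1/3) * 5 * 1.2^2
= 0.333333 * 5 * 1.44
= 2.4 kg*m^2


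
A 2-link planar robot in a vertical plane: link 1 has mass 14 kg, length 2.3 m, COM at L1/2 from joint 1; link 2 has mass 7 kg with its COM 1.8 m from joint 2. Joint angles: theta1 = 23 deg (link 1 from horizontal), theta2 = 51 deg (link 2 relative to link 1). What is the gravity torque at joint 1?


Horizontal distance from joint 1 to link-1 COM:
  x_c1 = (L1/2)*cos(t1) = 1.15 * 0.9205 = 1.0586 m
Horizontal distance from joint 1 to link-2 COM:
  x_c2 = L1*cos(t1) + Lc2*cos(t1+t2)
       = 2.3*0.9205 + 1.8*0.2756 = 2.6133 m
tau1 = m1*g*x_c1 + m2*g*x_c2
     = 14*9.81*1.0586 + 7*9.81*2.6133
     = 145.3855 + 179.4559
     = 324.8413 Nm


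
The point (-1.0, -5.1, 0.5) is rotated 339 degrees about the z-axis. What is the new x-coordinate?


Rotation about z-axis: x' = x*cos(theta) - y*sin(theta)
= -1.0 * 0.9336 - -5.1 * -0.3584
= -2.7613


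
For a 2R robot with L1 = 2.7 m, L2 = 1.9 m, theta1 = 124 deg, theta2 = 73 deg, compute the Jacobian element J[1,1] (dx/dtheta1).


J[1,1] = -L1*sin(t1) - L2*sin(t1+t2)
= -2.7*sin(124) - 1.9*sin(197)
= -1.6829


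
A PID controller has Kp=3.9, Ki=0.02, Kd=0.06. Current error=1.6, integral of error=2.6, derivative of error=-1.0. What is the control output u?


u = Kp*e + Ki*int(e) + Kd*de/dt
= 3.9*1.6 + 0.02*2.6 + 0.06*(-1.0)
= 6.24 + 0.052 + -0.06
= 6.232


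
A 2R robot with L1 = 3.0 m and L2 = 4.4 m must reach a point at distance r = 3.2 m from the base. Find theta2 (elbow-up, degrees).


cos(theta2) = (r^2 - L1^2 - L2^2) / (2*L1*L2)
cos(theta2) = (10.24 - 9.0 - 19.36) / 26.4
cos(theta2) = -0.686364
theta2 = 133.3429 degrees


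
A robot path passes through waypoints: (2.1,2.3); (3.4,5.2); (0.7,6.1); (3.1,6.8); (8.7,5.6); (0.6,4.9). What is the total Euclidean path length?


Segment lengths:
  seg1 = sqrt((1.3)^2 + (2.9)^2) = 3.178
  seg2 = sqrt((-2.7)^2 + (0.9)^2) = 2.846
  seg3 = sqrt((2.4)^2 + (0.7)^2) = 2.5
  seg4 = sqrt((5.6)^2 + (-1.2)^2) = 5.7271
  seg5 = sqrt((-8.1)^2 + (-0.7)^2) = 8.1302
Total = 22.3814


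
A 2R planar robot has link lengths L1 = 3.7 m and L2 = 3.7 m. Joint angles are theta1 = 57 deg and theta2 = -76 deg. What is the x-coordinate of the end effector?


Convert angles to radians: theta1 = 0.9948, theta2 = -1.3265
x = L1*cos(theta1) + L2*cos(theta1+theta2)
x = 2.0152 + 3.4984
x = 5.5136


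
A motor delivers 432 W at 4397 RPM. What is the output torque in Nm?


omega = 4397 * 2*pi/60 = 460.4528 rad/s
tau = P / omega = 432 / 460.4528
= 0.9382 Nm


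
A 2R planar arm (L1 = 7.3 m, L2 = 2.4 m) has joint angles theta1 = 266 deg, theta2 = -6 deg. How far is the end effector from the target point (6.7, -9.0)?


End effector via forward kinematics:
x = L1*cos(t1) + L2*cos(t1+t2) = -0.926
y = L1*sin(t1) + L2*sin(t1+t2) = -9.6458
Distance to target:
d = sqrt((6.7 - -0.926)^2 + (-9.0 - -9.6458)^2)
= sqrt(58.1555 + 0.417)
= 7.6533 m


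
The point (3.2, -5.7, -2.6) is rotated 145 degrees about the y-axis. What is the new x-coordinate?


Rotation about y-axis: x' = x*cos(theta) + z*sin(theta)
= 3.2 * -0.8192 + -2.6 * 0.5736
= -4.1126


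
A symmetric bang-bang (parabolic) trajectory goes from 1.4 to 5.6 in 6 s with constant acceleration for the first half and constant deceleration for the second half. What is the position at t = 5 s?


Symmetric rest-to-rest: each phase covers (pf-p0)/2 in time T/2. 0.5*a*(T/2)^2 = (pf-p0)/2 => a = 4*(pf-p0)/T^2
a = 4*(5.6-1.4)/6^2 = 0.4667
t = 5 is in the deceleration phase (t > T/2).
p = pf - 0.5*a*(T-t)^2 = 5.6 - 0.5*0.4667*1^2
= 5.3667


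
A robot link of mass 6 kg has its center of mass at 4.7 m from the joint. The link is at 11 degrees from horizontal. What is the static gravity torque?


tau = m*g*L*cos(angle)
= 6 * 9.81 * 4.7 * cos(11 deg)
= 6 * 9.81 * 4.7 * 0.9816
= 271.5593 Nm


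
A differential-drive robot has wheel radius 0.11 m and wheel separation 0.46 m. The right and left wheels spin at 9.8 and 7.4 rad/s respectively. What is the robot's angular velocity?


vR = r*wR = 0.11*9.8 = 1.078 m/s
vL = r*wL = 0.11*7.4 = 0.814 m/s
v = (vR+vL)/2 = 0.946 m/s
omega = (vR-vL)/L = 0.5739 rad/s
angular velocity = 0.5739 rad/s


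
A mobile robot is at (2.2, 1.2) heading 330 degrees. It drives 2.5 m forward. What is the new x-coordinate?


x_new = x0 + d*cos(theta)
= 2.2 + 2.5*cos(330)
= 2.2 + 2.1651
= 4.3651


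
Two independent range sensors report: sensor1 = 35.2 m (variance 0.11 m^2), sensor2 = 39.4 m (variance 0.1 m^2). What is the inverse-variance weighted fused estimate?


w1 = (1/var1) / (1/var1 + 1/var2)
   = 9.0909 / (9.0909 + 10.0) = 0.4762
w2 = 1 - w1 = 0.5238
fused = w1*s1 + w2*s2 = 16.7619 + 20.6381
= 37.4 m


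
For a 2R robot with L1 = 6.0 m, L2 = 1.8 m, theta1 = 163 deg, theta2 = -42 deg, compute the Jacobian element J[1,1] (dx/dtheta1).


J[1,1] = -L1*sin(t1) - L2*sin(t1+t2)
= -6.0*sin(163) - 1.8*sin(121)
= -3.2971


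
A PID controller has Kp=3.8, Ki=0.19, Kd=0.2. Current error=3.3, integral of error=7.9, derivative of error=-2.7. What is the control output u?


u = Kp*e + Ki*int(e) + Kd*de/dt
= 3.8*3.3 + 0.19*7.9 + 0.2*(-2.7)
= 12.54 + 1.501 + -0.54
= 13.501


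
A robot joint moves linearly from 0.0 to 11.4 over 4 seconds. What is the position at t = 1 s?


s = t/T = 1/4 = 0.25
p(t) = p0 + (pf-p0)*s
= 0.0 + (11.4 - 0.0) * 0.25
= 2.85


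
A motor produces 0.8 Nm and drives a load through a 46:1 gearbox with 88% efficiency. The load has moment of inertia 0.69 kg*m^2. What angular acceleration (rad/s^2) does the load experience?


tau_out = tau_motor * N * eta
= 0.8 * 46 * 0.88 = 32.384 Nm
alpha = tau_out / I = 32.384 / 0.69
= 46.9333 rad/s^2


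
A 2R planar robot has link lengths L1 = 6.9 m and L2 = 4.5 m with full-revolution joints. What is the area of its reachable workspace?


r_max = L1 + L2 = 11.4 m
r_min = |L1 - L2| = 2.4 m
Area = pi*(r_max^2 - r_min^2)
= pi*(129.96 - 5.76)
= pi * 124.2
= 390.1858 m^2


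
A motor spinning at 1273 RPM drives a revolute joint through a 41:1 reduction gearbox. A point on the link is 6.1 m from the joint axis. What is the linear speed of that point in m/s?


omega_motor = 1273 * 2*pi/60 = 133.3082 rad/s
omega_joint = omega_motor / 41 = 3.2514 rad/s
v = omega_joint * r = 3.2514 * 6.1
= 19.8337 m/s


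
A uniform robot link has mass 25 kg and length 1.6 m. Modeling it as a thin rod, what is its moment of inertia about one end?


I = (1/3) * m * L^2
= (1/3) * 25 * 1.6^2
= 0.333333 * 25 * 2.56
= 21.3333 kg*m^2


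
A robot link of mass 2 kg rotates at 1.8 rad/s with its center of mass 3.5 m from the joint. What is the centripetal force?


F = m * omega^2 * r
= 2 * 1.8^2 * 3.5
= 2 * 3.24 * 3.5
= 22.68 N


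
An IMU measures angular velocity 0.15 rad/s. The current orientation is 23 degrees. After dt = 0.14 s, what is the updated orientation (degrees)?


delta_theta = w * dt = 0.15 * 0.14 = 0.021 rad
= 1.2032 deg
theta_new = 23 + 1.2032 = 24.2032 deg


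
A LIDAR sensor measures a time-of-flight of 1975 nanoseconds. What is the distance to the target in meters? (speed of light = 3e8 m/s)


tof = 1975 ns = 1.975e-06 s
dist = c * tof / 2
= 3e8 * 1.975e-06 / 2
= 296.25 m


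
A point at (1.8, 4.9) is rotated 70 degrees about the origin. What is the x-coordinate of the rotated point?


x' = x*cos(theta) - y*sin(theta)
cos(70 deg) = 0.342, sin(70 deg) = 0.9397
x' = 1.8 * 0.342 - 4.9 * 0.9397
= 0.6156 - 4.6045
= -3.9889


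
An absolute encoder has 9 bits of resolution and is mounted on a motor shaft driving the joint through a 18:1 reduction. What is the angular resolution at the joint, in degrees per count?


counts = 2^9 = 512
effective counts at joint = 512 * 18 = 9216
resolution = 360 / 9216
= 0.0391 deg/count


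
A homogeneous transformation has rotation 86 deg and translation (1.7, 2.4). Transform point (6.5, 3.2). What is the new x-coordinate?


x' = cos(theta)*px - sin(theta)*py + tx
= 0.0698*6.5 - 0.9976*3.2 + 1.7
= -1.0388


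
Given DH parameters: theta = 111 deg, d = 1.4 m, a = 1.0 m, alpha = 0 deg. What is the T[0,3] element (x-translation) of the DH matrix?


T[0,3] = a * cos(theta)
= 1.0 * cos(111 deg)
= 1.0 * -0.3584
= -0.3584


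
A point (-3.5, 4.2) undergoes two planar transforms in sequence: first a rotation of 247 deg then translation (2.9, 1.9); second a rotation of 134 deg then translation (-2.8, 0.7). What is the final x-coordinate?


After transform 1:
x1 = cos(247)*-3.5 - sin(247)*4.2 + 2.9 = 8.1337
y1 = sin(247)*-3.5 + cos(247)*4.2 + 1.9 = 3.4807
After transform 2:
x2 = cos(134)*8.1337 - sin(134)*3.4807 + -2.8
= -10.9539


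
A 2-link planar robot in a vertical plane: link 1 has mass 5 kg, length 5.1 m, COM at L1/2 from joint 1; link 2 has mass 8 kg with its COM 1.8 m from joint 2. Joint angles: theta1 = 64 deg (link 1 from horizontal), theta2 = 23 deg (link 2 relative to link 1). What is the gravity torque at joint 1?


Horizontal distance from joint 1 to link-1 COM:
  x_c1 = (L1/2)*cos(t1) = 2.55 * 0.4384 = 1.1178 m
Horizontal distance from joint 1 to link-2 COM:
  x_c2 = L1*cos(t1) + Lc2*cos(t1+t2)
       = 5.1*0.4384 + 1.8*0.0523 = 2.3299 m
tau1 = m1*g*x_c1 + m2*g*x_c2
     = 5*9.81*1.1178 + 8*9.81*2.3299
     = 54.8304 + 182.8504
     = 237.6807 Nm
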